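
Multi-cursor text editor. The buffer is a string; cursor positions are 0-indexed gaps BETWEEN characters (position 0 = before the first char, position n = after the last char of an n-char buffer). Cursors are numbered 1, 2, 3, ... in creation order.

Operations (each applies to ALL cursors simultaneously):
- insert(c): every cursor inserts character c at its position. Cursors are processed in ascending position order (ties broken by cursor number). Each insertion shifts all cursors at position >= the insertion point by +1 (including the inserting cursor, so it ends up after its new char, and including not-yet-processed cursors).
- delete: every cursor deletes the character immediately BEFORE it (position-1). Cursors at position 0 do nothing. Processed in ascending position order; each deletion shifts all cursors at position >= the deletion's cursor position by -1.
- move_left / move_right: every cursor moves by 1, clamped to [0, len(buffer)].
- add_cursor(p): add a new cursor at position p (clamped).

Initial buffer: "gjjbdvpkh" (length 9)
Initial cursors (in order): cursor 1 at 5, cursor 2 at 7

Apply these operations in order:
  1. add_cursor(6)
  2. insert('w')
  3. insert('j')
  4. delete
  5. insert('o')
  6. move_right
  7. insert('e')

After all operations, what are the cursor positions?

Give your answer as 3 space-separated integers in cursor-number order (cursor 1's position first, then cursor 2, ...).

After op 1 (add_cursor(6)): buffer="gjjbdvpkh" (len 9), cursors c1@5 c3@6 c2@7, authorship .........
After op 2 (insert('w')): buffer="gjjbdwvwpwkh" (len 12), cursors c1@6 c3@8 c2@10, authorship .....1.3.2..
After op 3 (insert('j')): buffer="gjjbdwjvwjpwjkh" (len 15), cursors c1@7 c3@10 c2@13, authorship .....11.33.22..
After op 4 (delete): buffer="gjjbdwvwpwkh" (len 12), cursors c1@6 c3@8 c2@10, authorship .....1.3.2..
After op 5 (insert('o')): buffer="gjjbdwovwopwokh" (len 15), cursors c1@7 c3@10 c2@13, authorship .....11.33.22..
After op 6 (move_right): buffer="gjjbdwovwopwokh" (len 15), cursors c1@8 c3@11 c2@14, authorship .....11.33.22..
After op 7 (insert('e')): buffer="gjjbdwovewopewokeh" (len 18), cursors c1@9 c3@13 c2@17, authorship .....11.133.322.2.

Answer: 9 17 13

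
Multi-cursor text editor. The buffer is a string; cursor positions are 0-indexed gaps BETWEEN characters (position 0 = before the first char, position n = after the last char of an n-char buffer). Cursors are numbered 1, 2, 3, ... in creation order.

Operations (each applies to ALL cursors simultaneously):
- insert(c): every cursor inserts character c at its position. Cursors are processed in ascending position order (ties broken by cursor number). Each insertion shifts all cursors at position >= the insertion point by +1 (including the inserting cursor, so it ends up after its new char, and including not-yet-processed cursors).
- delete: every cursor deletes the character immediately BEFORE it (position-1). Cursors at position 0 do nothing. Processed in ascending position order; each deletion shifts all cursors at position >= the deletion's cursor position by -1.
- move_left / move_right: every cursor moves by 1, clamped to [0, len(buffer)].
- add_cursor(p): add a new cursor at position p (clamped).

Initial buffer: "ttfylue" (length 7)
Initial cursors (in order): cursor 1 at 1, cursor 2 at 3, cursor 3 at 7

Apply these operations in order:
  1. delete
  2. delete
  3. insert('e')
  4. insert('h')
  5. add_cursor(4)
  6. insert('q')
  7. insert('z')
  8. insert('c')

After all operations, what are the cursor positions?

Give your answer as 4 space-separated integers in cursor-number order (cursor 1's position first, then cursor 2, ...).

After op 1 (delete): buffer="tylu" (len 4), cursors c1@0 c2@1 c3@4, authorship ....
After op 2 (delete): buffer="yl" (len 2), cursors c1@0 c2@0 c3@2, authorship ..
After op 3 (insert('e')): buffer="eeyle" (len 5), cursors c1@2 c2@2 c3@5, authorship 12..3
After op 4 (insert('h')): buffer="eehhyleh" (len 8), cursors c1@4 c2@4 c3@8, authorship 1212..33
After op 5 (add_cursor(4)): buffer="eehhyleh" (len 8), cursors c1@4 c2@4 c4@4 c3@8, authorship 1212..33
After op 6 (insert('q')): buffer="eehhqqqylehq" (len 12), cursors c1@7 c2@7 c4@7 c3@12, authorship 1212124..333
After op 7 (insert('z')): buffer="eehhqqqzzzylehqz" (len 16), cursors c1@10 c2@10 c4@10 c3@16, authorship 1212124124..3333
After op 8 (insert('c')): buffer="eehhqqqzzzcccylehqzc" (len 20), cursors c1@13 c2@13 c4@13 c3@20, authorship 1212124124124..33333

Answer: 13 13 20 13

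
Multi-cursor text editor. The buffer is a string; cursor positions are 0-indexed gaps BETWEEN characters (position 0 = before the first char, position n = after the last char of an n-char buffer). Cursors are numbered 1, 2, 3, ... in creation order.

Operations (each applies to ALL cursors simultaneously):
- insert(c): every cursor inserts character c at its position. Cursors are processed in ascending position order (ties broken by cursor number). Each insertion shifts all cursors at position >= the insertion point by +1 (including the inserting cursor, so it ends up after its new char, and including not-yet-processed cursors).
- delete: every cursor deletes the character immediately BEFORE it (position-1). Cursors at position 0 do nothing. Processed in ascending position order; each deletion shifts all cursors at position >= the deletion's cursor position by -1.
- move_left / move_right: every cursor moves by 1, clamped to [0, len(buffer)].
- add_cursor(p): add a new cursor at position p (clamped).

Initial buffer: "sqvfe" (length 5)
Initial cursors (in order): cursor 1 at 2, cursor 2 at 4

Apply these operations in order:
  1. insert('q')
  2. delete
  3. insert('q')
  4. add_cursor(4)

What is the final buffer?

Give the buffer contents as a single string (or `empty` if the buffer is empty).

Answer: sqqvfqe

Derivation:
After op 1 (insert('q')): buffer="sqqvfqe" (len 7), cursors c1@3 c2@6, authorship ..1..2.
After op 2 (delete): buffer="sqvfe" (len 5), cursors c1@2 c2@4, authorship .....
After op 3 (insert('q')): buffer="sqqvfqe" (len 7), cursors c1@3 c2@6, authorship ..1..2.
After op 4 (add_cursor(4)): buffer="sqqvfqe" (len 7), cursors c1@3 c3@4 c2@6, authorship ..1..2.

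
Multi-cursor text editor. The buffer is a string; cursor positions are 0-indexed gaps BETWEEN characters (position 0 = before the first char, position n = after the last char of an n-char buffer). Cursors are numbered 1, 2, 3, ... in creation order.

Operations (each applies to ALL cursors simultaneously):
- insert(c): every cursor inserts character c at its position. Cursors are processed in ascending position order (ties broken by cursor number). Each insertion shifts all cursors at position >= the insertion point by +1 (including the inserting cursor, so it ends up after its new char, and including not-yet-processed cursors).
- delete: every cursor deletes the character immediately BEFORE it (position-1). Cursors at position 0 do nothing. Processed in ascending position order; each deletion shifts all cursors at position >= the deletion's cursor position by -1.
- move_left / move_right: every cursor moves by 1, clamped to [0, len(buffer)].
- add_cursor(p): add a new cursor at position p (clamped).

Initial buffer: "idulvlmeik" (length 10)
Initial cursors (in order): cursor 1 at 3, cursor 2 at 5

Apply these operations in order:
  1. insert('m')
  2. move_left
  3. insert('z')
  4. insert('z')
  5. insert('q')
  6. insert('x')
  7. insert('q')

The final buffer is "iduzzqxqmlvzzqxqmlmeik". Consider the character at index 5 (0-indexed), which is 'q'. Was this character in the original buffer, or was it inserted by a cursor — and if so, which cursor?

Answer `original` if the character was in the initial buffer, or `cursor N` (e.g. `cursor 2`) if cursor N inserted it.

Answer: cursor 1

Derivation:
After op 1 (insert('m')): buffer="idumlvmlmeik" (len 12), cursors c1@4 c2@7, authorship ...1..2.....
After op 2 (move_left): buffer="idumlvmlmeik" (len 12), cursors c1@3 c2@6, authorship ...1..2.....
After op 3 (insert('z')): buffer="iduzmlvzmlmeik" (len 14), cursors c1@4 c2@8, authorship ...11..22.....
After op 4 (insert('z')): buffer="iduzzmlvzzmlmeik" (len 16), cursors c1@5 c2@10, authorship ...111..222.....
After op 5 (insert('q')): buffer="iduzzqmlvzzqmlmeik" (len 18), cursors c1@6 c2@12, authorship ...1111..2222.....
After op 6 (insert('x')): buffer="iduzzqxmlvzzqxmlmeik" (len 20), cursors c1@7 c2@14, authorship ...11111..22222.....
After op 7 (insert('q')): buffer="iduzzqxqmlvzzqxqmlmeik" (len 22), cursors c1@8 c2@16, authorship ...111111..222222.....
Authorship (.=original, N=cursor N): . . . 1 1 1 1 1 1 . . 2 2 2 2 2 2 . . . . .
Index 5: author = 1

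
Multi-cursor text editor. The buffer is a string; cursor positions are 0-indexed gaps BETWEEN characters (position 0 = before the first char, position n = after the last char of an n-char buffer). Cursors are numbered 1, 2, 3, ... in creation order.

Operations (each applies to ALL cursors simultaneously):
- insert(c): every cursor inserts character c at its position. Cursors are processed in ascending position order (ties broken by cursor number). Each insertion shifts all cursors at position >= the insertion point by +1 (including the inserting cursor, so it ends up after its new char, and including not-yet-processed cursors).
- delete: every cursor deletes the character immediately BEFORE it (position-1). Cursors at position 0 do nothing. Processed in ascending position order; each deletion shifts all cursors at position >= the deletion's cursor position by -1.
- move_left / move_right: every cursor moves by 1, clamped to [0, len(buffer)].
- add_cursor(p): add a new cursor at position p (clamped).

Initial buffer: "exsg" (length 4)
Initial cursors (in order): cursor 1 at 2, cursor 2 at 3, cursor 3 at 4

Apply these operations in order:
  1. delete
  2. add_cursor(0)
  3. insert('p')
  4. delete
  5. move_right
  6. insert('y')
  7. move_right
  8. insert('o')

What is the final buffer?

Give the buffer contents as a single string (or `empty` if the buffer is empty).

Answer: eyyyyoooo

Derivation:
After op 1 (delete): buffer="e" (len 1), cursors c1@1 c2@1 c3@1, authorship .
After op 2 (add_cursor(0)): buffer="e" (len 1), cursors c4@0 c1@1 c2@1 c3@1, authorship .
After op 3 (insert('p')): buffer="peppp" (len 5), cursors c4@1 c1@5 c2@5 c3@5, authorship 4.123
After op 4 (delete): buffer="e" (len 1), cursors c4@0 c1@1 c2@1 c3@1, authorship .
After op 5 (move_right): buffer="e" (len 1), cursors c1@1 c2@1 c3@1 c4@1, authorship .
After op 6 (insert('y')): buffer="eyyyy" (len 5), cursors c1@5 c2@5 c3@5 c4@5, authorship .1234
After op 7 (move_right): buffer="eyyyy" (len 5), cursors c1@5 c2@5 c3@5 c4@5, authorship .1234
After op 8 (insert('o')): buffer="eyyyyoooo" (len 9), cursors c1@9 c2@9 c3@9 c4@9, authorship .12341234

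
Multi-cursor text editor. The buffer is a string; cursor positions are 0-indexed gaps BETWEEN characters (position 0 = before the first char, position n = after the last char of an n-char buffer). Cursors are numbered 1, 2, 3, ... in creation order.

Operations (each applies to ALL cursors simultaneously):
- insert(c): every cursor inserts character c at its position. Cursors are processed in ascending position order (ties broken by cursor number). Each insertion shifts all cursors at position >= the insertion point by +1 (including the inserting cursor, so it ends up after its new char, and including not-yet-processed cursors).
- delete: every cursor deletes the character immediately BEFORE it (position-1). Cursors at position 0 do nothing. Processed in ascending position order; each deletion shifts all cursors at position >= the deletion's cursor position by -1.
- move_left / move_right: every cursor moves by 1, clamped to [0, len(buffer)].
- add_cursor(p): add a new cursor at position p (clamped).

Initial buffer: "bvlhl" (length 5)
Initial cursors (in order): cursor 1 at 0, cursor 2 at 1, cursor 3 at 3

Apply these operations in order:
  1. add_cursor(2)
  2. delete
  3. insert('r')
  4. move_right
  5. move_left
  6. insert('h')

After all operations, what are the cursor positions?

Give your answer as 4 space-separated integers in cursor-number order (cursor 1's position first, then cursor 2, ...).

Answer: 8 8 8 8

Derivation:
After op 1 (add_cursor(2)): buffer="bvlhl" (len 5), cursors c1@0 c2@1 c4@2 c3@3, authorship .....
After op 2 (delete): buffer="hl" (len 2), cursors c1@0 c2@0 c3@0 c4@0, authorship ..
After op 3 (insert('r')): buffer="rrrrhl" (len 6), cursors c1@4 c2@4 c3@4 c4@4, authorship 1234..
After op 4 (move_right): buffer="rrrrhl" (len 6), cursors c1@5 c2@5 c3@5 c4@5, authorship 1234..
After op 5 (move_left): buffer="rrrrhl" (len 6), cursors c1@4 c2@4 c3@4 c4@4, authorship 1234..
After op 6 (insert('h')): buffer="rrrrhhhhhl" (len 10), cursors c1@8 c2@8 c3@8 c4@8, authorship 12341234..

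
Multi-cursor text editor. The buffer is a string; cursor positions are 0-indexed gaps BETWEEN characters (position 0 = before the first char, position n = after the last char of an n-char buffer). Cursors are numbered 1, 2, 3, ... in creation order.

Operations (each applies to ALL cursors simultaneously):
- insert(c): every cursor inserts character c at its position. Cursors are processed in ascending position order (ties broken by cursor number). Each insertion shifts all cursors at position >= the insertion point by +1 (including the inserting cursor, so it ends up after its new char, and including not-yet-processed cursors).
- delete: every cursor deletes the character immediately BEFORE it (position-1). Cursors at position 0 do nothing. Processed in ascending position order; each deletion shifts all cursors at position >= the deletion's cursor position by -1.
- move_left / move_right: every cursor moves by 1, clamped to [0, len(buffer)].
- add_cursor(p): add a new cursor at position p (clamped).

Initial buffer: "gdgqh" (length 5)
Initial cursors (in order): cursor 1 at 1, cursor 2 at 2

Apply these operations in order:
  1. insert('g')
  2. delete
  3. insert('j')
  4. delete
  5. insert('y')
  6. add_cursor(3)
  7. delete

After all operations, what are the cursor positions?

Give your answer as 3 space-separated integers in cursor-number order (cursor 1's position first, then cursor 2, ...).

Answer: 1 1 1

Derivation:
After op 1 (insert('g')): buffer="ggdggqh" (len 7), cursors c1@2 c2@4, authorship .1.2...
After op 2 (delete): buffer="gdgqh" (len 5), cursors c1@1 c2@2, authorship .....
After op 3 (insert('j')): buffer="gjdjgqh" (len 7), cursors c1@2 c2@4, authorship .1.2...
After op 4 (delete): buffer="gdgqh" (len 5), cursors c1@1 c2@2, authorship .....
After op 5 (insert('y')): buffer="gydygqh" (len 7), cursors c1@2 c2@4, authorship .1.2...
After op 6 (add_cursor(3)): buffer="gydygqh" (len 7), cursors c1@2 c3@3 c2@4, authorship .1.2...
After op 7 (delete): buffer="ggqh" (len 4), cursors c1@1 c2@1 c3@1, authorship ....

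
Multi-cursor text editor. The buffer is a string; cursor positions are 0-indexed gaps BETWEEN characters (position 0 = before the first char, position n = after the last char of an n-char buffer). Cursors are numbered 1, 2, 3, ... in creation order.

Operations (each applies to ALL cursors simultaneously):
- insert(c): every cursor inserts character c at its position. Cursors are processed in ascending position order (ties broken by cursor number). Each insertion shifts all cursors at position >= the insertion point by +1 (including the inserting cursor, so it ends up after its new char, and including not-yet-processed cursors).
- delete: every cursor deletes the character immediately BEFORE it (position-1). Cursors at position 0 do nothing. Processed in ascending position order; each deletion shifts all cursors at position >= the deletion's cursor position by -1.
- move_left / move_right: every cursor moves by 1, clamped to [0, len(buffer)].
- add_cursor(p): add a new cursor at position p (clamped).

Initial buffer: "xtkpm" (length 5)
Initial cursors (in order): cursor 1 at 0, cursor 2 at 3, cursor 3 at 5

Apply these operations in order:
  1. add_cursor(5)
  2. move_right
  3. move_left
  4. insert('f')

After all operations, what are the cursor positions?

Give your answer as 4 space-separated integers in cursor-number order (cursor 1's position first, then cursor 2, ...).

Answer: 1 5 8 8

Derivation:
After op 1 (add_cursor(5)): buffer="xtkpm" (len 5), cursors c1@0 c2@3 c3@5 c4@5, authorship .....
After op 2 (move_right): buffer="xtkpm" (len 5), cursors c1@1 c2@4 c3@5 c4@5, authorship .....
After op 3 (move_left): buffer="xtkpm" (len 5), cursors c1@0 c2@3 c3@4 c4@4, authorship .....
After op 4 (insert('f')): buffer="fxtkfpffm" (len 9), cursors c1@1 c2@5 c3@8 c4@8, authorship 1...2.34.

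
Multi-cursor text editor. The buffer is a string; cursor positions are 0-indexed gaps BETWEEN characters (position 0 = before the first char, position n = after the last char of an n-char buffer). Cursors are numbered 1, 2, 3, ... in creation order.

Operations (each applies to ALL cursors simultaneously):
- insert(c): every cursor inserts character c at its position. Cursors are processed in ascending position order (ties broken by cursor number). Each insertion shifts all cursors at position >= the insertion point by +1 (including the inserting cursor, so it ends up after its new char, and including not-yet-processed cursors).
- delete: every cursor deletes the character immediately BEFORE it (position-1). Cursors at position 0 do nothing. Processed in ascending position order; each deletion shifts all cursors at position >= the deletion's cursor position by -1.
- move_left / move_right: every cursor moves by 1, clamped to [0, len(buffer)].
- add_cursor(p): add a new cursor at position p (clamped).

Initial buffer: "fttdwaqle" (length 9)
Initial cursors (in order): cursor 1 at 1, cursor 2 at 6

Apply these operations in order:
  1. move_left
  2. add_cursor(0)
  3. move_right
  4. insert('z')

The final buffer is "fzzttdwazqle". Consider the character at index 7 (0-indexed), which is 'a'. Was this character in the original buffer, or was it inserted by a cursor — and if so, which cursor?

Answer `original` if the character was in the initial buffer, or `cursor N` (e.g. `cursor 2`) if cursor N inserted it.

After op 1 (move_left): buffer="fttdwaqle" (len 9), cursors c1@0 c2@5, authorship .........
After op 2 (add_cursor(0)): buffer="fttdwaqle" (len 9), cursors c1@0 c3@0 c2@5, authorship .........
After op 3 (move_right): buffer="fttdwaqle" (len 9), cursors c1@1 c3@1 c2@6, authorship .........
After op 4 (insert('z')): buffer="fzzttdwazqle" (len 12), cursors c1@3 c3@3 c2@9, authorship .13.....2...
Authorship (.=original, N=cursor N): . 1 3 . . . . . 2 . . .
Index 7: author = original

Answer: original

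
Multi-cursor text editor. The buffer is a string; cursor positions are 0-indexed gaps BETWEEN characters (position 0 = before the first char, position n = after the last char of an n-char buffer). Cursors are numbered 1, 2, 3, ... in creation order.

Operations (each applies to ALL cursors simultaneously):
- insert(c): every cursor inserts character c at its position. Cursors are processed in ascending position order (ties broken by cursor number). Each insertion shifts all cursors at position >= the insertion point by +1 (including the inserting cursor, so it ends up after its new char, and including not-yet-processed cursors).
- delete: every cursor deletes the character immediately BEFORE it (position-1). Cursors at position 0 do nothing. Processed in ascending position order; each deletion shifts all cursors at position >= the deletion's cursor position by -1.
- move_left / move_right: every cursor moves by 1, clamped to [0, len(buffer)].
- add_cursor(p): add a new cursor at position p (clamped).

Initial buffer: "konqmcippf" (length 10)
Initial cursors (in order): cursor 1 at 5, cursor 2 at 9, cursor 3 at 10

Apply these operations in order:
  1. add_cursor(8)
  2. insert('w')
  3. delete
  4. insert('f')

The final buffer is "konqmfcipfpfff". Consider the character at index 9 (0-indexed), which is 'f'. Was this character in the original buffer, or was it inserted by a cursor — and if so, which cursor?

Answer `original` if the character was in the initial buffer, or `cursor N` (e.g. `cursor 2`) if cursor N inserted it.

After op 1 (add_cursor(8)): buffer="konqmcippf" (len 10), cursors c1@5 c4@8 c2@9 c3@10, authorship ..........
After op 2 (insert('w')): buffer="konqmwcipwpwfw" (len 14), cursors c1@6 c4@10 c2@12 c3@14, authorship .....1...4.2.3
After op 3 (delete): buffer="konqmcippf" (len 10), cursors c1@5 c4@8 c2@9 c3@10, authorship ..........
After op 4 (insert('f')): buffer="konqmfcipfpfff" (len 14), cursors c1@6 c4@10 c2@12 c3@14, authorship .....1...4.2.3
Authorship (.=original, N=cursor N): . . . . . 1 . . . 4 . 2 . 3
Index 9: author = 4

Answer: cursor 4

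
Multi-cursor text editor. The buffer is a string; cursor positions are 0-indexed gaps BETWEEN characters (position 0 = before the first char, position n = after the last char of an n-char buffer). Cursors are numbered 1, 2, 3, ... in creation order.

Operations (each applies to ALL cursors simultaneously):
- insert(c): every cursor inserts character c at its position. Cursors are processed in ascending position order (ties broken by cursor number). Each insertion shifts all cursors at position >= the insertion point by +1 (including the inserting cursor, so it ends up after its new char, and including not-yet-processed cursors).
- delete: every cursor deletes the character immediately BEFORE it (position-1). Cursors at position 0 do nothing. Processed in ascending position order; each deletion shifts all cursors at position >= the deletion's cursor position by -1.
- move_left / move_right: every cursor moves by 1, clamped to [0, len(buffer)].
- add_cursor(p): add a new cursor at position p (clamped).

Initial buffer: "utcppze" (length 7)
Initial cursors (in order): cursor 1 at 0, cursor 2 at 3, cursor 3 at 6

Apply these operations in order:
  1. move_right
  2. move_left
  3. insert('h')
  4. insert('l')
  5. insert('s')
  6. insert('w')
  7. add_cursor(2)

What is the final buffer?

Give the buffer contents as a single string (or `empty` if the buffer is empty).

Answer: hlswutchlswppzhlswe

Derivation:
After op 1 (move_right): buffer="utcppze" (len 7), cursors c1@1 c2@4 c3@7, authorship .......
After op 2 (move_left): buffer="utcppze" (len 7), cursors c1@0 c2@3 c3@6, authorship .......
After op 3 (insert('h')): buffer="hutchppzhe" (len 10), cursors c1@1 c2@5 c3@9, authorship 1...2...3.
After op 4 (insert('l')): buffer="hlutchlppzhle" (len 13), cursors c1@2 c2@7 c3@12, authorship 11...22...33.
After op 5 (insert('s')): buffer="hlsutchlsppzhlse" (len 16), cursors c1@3 c2@9 c3@15, authorship 111...222...333.
After op 6 (insert('w')): buffer="hlswutchlswppzhlswe" (len 19), cursors c1@4 c2@11 c3@18, authorship 1111...2222...3333.
After op 7 (add_cursor(2)): buffer="hlswutchlswppzhlswe" (len 19), cursors c4@2 c1@4 c2@11 c3@18, authorship 1111...2222...3333.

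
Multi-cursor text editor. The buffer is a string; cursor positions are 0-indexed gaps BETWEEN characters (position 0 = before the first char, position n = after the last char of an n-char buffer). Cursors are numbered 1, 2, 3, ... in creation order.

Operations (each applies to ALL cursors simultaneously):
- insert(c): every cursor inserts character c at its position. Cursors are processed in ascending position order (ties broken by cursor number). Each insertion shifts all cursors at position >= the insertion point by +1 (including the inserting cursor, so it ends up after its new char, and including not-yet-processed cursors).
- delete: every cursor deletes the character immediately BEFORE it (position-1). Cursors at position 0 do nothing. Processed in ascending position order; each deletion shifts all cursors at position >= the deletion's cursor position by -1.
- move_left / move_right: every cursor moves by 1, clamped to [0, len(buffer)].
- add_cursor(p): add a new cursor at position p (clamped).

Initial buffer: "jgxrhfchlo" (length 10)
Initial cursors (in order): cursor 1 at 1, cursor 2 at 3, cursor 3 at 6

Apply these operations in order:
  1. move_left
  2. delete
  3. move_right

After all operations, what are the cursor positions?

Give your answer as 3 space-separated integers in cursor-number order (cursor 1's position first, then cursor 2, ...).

Answer: 1 2 4

Derivation:
After op 1 (move_left): buffer="jgxrhfchlo" (len 10), cursors c1@0 c2@2 c3@5, authorship ..........
After op 2 (delete): buffer="jxrfchlo" (len 8), cursors c1@0 c2@1 c3@3, authorship ........
After op 3 (move_right): buffer="jxrfchlo" (len 8), cursors c1@1 c2@2 c3@4, authorship ........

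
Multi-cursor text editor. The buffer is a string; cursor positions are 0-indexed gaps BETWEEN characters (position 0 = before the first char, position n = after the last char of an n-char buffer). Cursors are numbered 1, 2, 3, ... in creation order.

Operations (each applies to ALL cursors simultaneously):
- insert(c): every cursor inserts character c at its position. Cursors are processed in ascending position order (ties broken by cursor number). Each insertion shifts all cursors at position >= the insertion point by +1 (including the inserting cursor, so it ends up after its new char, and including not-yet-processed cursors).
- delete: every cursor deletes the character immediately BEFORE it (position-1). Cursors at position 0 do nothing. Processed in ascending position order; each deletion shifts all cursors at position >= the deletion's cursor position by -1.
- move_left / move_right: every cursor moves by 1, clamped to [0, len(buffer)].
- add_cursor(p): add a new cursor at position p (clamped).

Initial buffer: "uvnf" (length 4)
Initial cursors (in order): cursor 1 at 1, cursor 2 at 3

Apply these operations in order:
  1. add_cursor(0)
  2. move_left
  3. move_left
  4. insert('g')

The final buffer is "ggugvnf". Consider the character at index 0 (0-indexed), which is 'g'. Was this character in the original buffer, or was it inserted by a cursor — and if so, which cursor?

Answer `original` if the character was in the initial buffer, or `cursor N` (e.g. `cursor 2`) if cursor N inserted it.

After op 1 (add_cursor(0)): buffer="uvnf" (len 4), cursors c3@0 c1@1 c2@3, authorship ....
After op 2 (move_left): buffer="uvnf" (len 4), cursors c1@0 c3@0 c2@2, authorship ....
After op 3 (move_left): buffer="uvnf" (len 4), cursors c1@0 c3@0 c2@1, authorship ....
After op 4 (insert('g')): buffer="ggugvnf" (len 7), cursors c1@2 c3@2 c2@4, authorship 13.2...
Authorship (.=original, N=cursor N): 1 3 . 2 . . .
Index 0: author = 1

Answer: cursor 1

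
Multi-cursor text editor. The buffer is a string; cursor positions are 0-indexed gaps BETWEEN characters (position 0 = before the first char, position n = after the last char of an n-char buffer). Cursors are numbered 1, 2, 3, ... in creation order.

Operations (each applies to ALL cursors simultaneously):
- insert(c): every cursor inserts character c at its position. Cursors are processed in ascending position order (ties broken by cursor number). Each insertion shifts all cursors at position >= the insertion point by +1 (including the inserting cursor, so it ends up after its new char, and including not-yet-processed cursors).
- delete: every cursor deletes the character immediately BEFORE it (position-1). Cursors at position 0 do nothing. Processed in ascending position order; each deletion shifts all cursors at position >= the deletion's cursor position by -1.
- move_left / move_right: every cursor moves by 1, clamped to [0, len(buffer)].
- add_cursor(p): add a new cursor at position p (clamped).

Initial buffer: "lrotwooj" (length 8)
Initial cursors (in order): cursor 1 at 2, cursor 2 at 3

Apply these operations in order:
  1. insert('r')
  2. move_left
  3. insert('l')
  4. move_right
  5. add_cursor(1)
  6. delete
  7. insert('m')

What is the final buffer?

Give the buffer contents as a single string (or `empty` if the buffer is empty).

Answer: mrlmolmtwooj

Derivation:
After op 1 (insert('r')): buffer="lrrortwooj" (len 10), cursors c1@3 c2@5, authorship ..1.2.....
After op 2 (move_left): buffer="lrrortwooj" (len 10), cursors c1@2 c2@4, authorship ..1.2.....
After op 3 (insert('l')): buffer="lrlrolrtwooj" (len 12), cursors c1@3 c2@6, authorship ..11.22.....
After op 4 (move_right): buffer="lrlrolrtwooj" (len 12), cursors c1@4 c2@7, authorship ..11.22.....
After op 5 (add_cursor(1)): buffer="lrlrolrtwooj" (len 12), cursors c3@1 c1@4 c2@7, authorship ..11.22.....
After op 6 (delete): buffer="rloltwooj" (len 9), cursors c3@0 c1@2 c2@4, authorship .1.2.....
After op 7 (insert('m')): buffer="mrlmolmtwooj" (len 12), cursors c3@1 c1@4 c2@7, authorship 3.11.22.....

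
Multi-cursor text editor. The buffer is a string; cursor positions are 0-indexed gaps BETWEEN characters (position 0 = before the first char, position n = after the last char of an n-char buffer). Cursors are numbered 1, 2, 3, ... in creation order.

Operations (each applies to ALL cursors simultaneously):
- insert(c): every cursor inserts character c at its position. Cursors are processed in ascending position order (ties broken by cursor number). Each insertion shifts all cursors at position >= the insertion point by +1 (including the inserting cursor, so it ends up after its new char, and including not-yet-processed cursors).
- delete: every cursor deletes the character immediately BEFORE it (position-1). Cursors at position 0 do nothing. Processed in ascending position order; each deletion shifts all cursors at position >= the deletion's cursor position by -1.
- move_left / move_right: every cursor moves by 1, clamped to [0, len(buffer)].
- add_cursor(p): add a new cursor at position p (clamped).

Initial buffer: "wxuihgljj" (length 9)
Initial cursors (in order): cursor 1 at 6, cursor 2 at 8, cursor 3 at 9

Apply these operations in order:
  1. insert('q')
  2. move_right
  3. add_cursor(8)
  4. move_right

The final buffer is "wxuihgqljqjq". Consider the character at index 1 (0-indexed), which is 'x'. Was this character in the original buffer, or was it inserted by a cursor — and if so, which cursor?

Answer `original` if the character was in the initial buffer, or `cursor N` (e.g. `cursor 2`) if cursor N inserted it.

Answer: original

Derivation:
After op 1 (insert('q')): buffer="wxuihgqljqjq" (len 12), cursors c1@7 c2@10 c3@12, authorship ......1..2.3
After op 2 (move_right): buffer="wxuihgqljqjq" (len 12), cursors c1@8 c2@11 c3@12, authorship ......1..2.3
After op 3 (add_cursor(8)): buffer="wxuihgqljqjq" (len 12), cursors c1@8 c4@8 c2@11 c3@12, authorship ......1..2.3
After op 4 (move_right): buffer="wxuihgqljqjq" (len 12), cursors c1@9 c4@9 c2@12 c3@12, authorship ......1..2.3
Authorship (.=original, N=cursor N): . . . . . . 1 . . 2 . 3
Index 1: author = original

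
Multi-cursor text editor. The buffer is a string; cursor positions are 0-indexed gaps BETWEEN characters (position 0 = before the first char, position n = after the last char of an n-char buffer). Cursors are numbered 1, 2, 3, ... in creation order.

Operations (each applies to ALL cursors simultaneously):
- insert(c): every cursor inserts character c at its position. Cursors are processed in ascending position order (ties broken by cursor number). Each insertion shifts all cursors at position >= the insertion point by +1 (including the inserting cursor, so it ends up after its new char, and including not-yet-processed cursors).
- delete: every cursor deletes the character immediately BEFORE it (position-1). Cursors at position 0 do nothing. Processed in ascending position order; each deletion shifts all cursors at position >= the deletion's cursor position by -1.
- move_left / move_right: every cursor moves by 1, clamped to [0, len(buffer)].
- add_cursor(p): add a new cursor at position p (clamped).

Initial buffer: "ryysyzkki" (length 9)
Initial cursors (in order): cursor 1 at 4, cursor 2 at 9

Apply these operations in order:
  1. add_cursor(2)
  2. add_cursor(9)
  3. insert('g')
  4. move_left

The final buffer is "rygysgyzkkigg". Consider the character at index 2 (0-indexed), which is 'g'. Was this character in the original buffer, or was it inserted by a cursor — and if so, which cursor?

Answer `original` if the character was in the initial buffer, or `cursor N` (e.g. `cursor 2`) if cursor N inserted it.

After op 1 (add_cursor(2)): buffer="ryysyzkki" (len 9), cursors c3@2 c1@4 c2@9, authorship .........
After op 2 (add_cursor(9)): buffer="ryysyzkki" (len 9), cursors c3@2 c1@4 c2@9 c4@9, authorship .........
After op 3 (insert('g')): buffer="rygysgyzkkigg" (len 13), cursors c3@3 c1@6 c2@13 c4@13, authorship ..3..1.....24
After op 4 (move_left): buffer="rygysgyzkkigg" (len 13), cursors c3@2 c1@5 c2@12 c4@12, authorship ..3..1.....24
Authorship (.=original, N=cursor N): . . 3 . . 1 . . . . . 2 4
Index 2: author = 3

Answer: cursor 3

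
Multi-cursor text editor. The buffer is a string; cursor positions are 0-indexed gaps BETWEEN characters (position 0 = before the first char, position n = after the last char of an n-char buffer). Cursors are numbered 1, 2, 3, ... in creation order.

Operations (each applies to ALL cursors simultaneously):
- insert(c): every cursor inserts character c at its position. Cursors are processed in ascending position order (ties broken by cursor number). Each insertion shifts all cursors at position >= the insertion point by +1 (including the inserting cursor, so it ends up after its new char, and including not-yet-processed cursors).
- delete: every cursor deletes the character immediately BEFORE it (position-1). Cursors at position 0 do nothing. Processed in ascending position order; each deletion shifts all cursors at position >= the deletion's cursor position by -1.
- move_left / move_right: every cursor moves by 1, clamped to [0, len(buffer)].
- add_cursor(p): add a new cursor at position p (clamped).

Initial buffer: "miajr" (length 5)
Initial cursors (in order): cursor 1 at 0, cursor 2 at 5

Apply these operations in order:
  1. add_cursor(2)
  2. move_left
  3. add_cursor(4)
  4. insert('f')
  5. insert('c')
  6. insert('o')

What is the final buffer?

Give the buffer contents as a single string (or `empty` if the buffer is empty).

Answer: fcomfcoiajffccoor

Derivation:
After op 1 (add_cursor(2)): buffer="miajr" (len 5), cursors c1@0 c3@2 c2@5, authorship .....
After op 2 (move_left): buffer="miajr" (len 5), cursors c1@0 c3@1 c2@4, authorship .....
After op 3 (add_cursor(4)): buffer="miajr" (len 5), cursors c1@0 c3@1 c2@4 c4@4, authorship .....
After op 4 (insert('f')): buffer="fmfiajffr" (len 9), cursors c1@1 c3@3 c2@8 c4@8, authorship 1.3...24.
After op 5 (insert('c')): buffer="fcmfciajffccr" (len 13), cursors c1@2 c3@5 c2@12 c4@12, authorship 11.33...2424.
After op 6 (insert('o')): buffer="fcomfcoiajffccoor" (len 17), cursors c1@3 c3@7 c2@16 c4@16, authorship 111.333...242424.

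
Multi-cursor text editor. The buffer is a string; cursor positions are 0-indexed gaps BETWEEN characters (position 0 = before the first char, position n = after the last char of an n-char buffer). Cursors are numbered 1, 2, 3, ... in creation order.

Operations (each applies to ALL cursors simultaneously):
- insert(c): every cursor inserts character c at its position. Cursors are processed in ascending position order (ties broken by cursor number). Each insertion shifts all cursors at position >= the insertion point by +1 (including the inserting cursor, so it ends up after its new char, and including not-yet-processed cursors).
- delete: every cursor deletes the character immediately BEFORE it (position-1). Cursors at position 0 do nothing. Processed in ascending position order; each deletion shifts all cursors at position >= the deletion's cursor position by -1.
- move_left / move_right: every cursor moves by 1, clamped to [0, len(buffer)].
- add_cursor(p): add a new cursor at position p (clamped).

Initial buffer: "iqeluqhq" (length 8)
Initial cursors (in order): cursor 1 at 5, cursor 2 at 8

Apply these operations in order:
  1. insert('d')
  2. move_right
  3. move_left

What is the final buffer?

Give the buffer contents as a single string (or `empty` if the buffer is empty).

After op 1 (insert('d')): buffer="iqeludqhqd" (len 10), cursors c1@6 c2@10, authorship .....1...2
After op 2 (move_right): buffer="iqeludqhqd" (len 10), cursors c1@7 c2@10, authorship .....1...2
After op 3 (move_left): buffer="iqeludqhqd" (len 10), cursors c1@6 c2@9, authorship .....1...2

Answer: iqeludqhqd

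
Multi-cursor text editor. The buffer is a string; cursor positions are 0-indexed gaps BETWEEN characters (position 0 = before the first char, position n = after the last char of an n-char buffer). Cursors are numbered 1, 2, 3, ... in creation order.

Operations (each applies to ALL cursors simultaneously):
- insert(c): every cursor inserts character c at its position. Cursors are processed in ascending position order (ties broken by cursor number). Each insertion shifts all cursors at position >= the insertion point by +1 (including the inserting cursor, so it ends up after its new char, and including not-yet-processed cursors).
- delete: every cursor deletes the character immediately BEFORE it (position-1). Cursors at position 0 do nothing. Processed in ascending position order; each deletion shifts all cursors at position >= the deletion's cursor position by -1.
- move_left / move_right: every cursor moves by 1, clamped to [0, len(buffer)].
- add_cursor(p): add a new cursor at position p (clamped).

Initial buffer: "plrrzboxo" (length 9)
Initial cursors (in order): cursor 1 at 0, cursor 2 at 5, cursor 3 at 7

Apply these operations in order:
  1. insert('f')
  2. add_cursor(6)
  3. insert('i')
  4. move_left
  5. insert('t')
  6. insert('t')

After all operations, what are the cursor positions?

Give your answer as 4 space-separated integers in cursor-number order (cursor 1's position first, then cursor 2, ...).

Answer: 3 15 21 11

Derivation:
After op 1 (insert('f')): buffer="fplrrzfbofxo" (len 12), cursors c1@1 c2@7 c3@10, authorship 1.....2..3..
After op 2 (add_cursor(6)): buffer="fplrrzfbofxo" (len 12), cursors c1@1 c4@6 c2@7 c3@10, authorship 1.....2..3..
After op 3 (insert('i')): buffer="fiplrrzifibofixo" (len 16), cursors c1@2 c4@8 c2@10 c3@14, authorship 11.....422..33..
After op 4 (move_left): buffer="fiplrrzifibofixo" (len 16), cursors c1@1 c4@7 c2@9 c3@13, authorship 11.....422..33..
After op 5 (insert('t')): buffer="ftiplrrztiftiboftixo" (len 20), cursors c1@2 c4@9 c2@12 c3@17, authorship 111.....44222..333..
After op 6 (insert('t')): buffer="fttiplrrzttifttibofttixo" (len 24), cursors c1@3 c4@11 c2@15 c3@21, authorship 1111.....4442222..3333..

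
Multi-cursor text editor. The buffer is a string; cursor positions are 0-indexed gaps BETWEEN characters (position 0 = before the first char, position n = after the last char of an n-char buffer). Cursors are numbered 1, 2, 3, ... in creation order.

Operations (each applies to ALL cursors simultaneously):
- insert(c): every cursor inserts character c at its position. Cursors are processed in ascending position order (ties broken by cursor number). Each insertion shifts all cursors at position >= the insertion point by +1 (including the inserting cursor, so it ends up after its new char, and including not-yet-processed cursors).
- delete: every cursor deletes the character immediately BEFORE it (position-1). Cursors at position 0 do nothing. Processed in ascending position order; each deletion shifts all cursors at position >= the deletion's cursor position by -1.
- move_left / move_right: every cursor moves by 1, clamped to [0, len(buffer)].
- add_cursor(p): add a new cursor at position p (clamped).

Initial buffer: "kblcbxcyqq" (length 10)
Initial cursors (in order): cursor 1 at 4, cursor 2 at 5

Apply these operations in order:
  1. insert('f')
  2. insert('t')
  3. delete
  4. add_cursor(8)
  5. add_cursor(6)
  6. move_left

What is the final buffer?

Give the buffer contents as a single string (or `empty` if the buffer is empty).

Answer: kblcfbfxcyqq

Derivation:
After op 1 (insert('f')): buffer="kblcfbfxcyqq" (len 12), cursors c1@5 c2@7, authorship ....1.2.....
After op 2 (insert('t')): buffer="kblcftbftxcyqq" (len 14), cursors c1@6 c2@9, authorship ....11.22.....
After op 3 (delete): buffer="kblcfbfxcyqq" (len 12), cursors c1@5 c2@7, authorship ....1.2.....
After op 4 (add_cursor(8)): buffer="kblcfbfxcyqq" (len 12), cursors c1@5 c2@7 c3@8, authorship ....1.2.....
After op 5 (add_cursor(6)): buffer="kblcfbfxcyqq" (len 12), cursors c1@5 c4@6 c2@7 c3@8, authorship ....1.2.....
After op 6 (move_left): buffer="kblcfbfxcyqq" (len 12), cursors c1@4 c4@5 c2@6 c3@7, authorship ....1.2.....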